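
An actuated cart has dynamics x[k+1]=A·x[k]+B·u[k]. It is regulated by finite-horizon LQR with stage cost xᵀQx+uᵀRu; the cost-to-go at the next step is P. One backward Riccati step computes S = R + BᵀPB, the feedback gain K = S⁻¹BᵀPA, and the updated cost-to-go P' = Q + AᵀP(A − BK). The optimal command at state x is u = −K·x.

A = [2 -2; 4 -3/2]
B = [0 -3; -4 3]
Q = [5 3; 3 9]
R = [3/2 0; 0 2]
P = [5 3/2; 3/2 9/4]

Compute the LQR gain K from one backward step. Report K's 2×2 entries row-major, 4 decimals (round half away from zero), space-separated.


-1.4282 0.8296 -0.6175 0.6234

BᵀP = [-6.0000 -9.0000; -10.5000 2.2500]
S = R + BᵀPB = [3/2 0; 0 2] + [36.0000 -9.0000; -9.0000 38.2500] = [37.5000 -9.0000; -9.0000 40.2500]
BᵀPA = [-48.0000 25.5000; -12.0000 17.6250]
K = S⁻¹·BᵀPA = [-1.4282 0.8296; -0.6175 0.6234]
A−BK = [0.1475 -0.1298; 0.1397 -0.0517]
AᵀP(A−BK) = [4.0368 -2.6978; -2.6978 1.9201]
P' = Q + AᵀP(A−BK) = [9.0368 0.3022; 0.3022 10.9201]
tr(P') = 19.9568


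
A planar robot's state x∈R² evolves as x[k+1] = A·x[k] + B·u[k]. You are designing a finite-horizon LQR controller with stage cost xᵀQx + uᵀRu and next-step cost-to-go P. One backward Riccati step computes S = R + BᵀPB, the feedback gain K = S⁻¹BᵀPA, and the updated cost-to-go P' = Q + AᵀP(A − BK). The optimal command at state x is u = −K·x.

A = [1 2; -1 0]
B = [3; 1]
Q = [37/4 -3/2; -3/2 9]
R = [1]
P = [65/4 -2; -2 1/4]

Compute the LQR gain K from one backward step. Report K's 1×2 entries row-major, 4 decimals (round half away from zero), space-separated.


BᵀP = [46.7500 -5.7500]
S = R + BᵀPB = [1] + [134.5000] = [135.5000]
BᵀPA = [52.5000 93.5000]
K = S⁻¹·BᵀPA = [0.3875 0.6900]
A−BK = [-0.1624 -0.0701; -1.3875 -0.6900]
AᵀP(A−BK) = [0.1587 0.2731; 0.2731 0.4815]
P' = Q + AᵀP(A−BK) = [9.4087 -1.2269; -1.2269 9.4815]
tr(P') = 18.8902

0.3875 0.6900


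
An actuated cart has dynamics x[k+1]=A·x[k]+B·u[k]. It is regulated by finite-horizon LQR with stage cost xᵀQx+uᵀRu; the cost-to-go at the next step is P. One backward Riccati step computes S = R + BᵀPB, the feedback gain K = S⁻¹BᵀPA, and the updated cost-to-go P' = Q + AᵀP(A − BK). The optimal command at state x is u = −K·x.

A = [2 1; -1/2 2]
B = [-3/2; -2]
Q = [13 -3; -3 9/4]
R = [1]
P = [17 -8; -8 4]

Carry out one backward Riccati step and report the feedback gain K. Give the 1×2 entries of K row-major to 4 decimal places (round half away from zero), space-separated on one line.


-2.8966 -0.2069

BᵀP = [-9.5000 4.0000]
S = R + BᵀPB = [1] + [6.2500] = [7.2500]
BᵀPA = [-21.0000 -1.5000]
K = S⁻¹·BᵀPA = [-2.8966 -0.2069]
A−BK = [-2.3448 0.6897; -6.2931 1.5862]
AᵀP(A−BK) = [24.1724 -2.3448; -2.3448 0.6897]
P' = Q + AᵀP(A−BK) = [37.1724 -5.3448; -5.3448 2.9397]
tr(P') = 40.1121


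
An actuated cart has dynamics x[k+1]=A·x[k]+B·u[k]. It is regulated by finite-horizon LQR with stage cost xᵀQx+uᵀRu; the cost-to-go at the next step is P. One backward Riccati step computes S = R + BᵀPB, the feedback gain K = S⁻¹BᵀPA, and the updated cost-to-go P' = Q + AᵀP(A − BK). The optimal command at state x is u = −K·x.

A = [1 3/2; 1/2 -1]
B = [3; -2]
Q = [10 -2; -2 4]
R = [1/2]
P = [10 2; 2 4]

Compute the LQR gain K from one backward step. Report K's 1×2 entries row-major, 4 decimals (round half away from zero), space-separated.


0.3030 0.4970

BᵀP = [26.0000 -2.0000]
S = R + BᵀPB = [1/2] + [82.0000] = [82.5000]
BᵀPA = [25.0000 41.0000]
K = S⁻¹·BᵀPA = [0.3030 0.4970]
A−BK = [0.0909 0.0091; 1.1061 -0.0061]
AᵀP(A−BK) = [5.4242 0.0758; 0.0758 0.1242]
P' = Q + AᵀP(A−BK) = [15.4242 -1.9242; -1.9242 4.1242]
tr(P') = 19.5485


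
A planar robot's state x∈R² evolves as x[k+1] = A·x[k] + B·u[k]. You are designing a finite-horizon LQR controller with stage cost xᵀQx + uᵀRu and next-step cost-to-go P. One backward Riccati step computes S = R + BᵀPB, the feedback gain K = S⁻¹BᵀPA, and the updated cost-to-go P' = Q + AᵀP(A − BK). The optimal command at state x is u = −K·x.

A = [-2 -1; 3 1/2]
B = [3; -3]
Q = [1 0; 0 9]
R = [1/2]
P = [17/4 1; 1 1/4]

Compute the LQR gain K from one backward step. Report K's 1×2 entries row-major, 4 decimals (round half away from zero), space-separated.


-0.5543 -0.3750

BᵀP = [9.7500 2.2500]
S = R + BᵀPB = [1/2] + [22.5000] = [23.0000]
BᵀPA = [-12.7500 -8.6250]
K = S⁻¹·BᵀPA = [-0.5543 -0.3750]
A−BK = [-0.3370 0.1250; 1.3370 -0.6250]
AᵀP(A−BK) = [0.1821 0.0938; 0.0938 0.0781]
P' = Q + AᵀP(A−BK) = [1.1821 0.0938; 0.0938 9.0781]
tr(P') = 10.2602


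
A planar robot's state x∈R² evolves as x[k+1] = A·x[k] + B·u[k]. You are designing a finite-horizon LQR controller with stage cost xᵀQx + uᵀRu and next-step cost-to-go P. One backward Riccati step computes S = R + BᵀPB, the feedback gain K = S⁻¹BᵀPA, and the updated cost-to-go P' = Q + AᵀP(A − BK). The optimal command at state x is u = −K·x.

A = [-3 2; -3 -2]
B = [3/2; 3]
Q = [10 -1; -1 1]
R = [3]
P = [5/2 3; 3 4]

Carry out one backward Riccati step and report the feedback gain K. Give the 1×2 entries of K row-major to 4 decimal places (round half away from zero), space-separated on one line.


-1.2251 -0.1047

BᵀP = [12.7500 16.5000]
S = R + BᵀPB = [3] + [68.6250] = [71.6250]
BᵀPA = [-87.7500 -7.5000]
K = S⁻¹·BᵀPA = [-1.2251 -0.1047]
A−BK = [-1.1623 2.1571; 0.6754 -1.6859]
AᵀP(A−BK) = [4.9948 -0.1885; -0.1885 1.2147]
P' = Q + AᵀP(A−BK) = [14.9948 -1.1885; -1.1885 2.2147]
tr(P') = 17.2094


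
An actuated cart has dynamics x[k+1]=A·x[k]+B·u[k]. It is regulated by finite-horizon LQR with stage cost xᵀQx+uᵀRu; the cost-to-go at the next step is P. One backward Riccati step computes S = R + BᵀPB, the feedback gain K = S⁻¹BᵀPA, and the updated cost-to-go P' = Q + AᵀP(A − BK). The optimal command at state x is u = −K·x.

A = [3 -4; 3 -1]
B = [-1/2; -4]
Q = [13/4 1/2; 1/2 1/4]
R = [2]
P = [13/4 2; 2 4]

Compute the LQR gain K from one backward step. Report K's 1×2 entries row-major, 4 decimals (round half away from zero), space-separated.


BᵀP = [-9.6250 -17.0000]
S = R + BᵀPB = [2] + [72.8125] = [74.8125]
BᵀPA = [-79.8750 55.5000]
K = S⁻¹·BᵀPA = [-1.0677 0.7419]
A−BK = [2.4662 -3.6291; -1.2707 1.9674]
AᵀP(A−BK) = [15.9699 -21.7444; -21.7444 30.8271]
P' = Q + AᵀP(A−BK) = [19.2199 -21.2444; -21.2444 31.0771]
tr(P') = 50.2970

-1.0677 0.7419


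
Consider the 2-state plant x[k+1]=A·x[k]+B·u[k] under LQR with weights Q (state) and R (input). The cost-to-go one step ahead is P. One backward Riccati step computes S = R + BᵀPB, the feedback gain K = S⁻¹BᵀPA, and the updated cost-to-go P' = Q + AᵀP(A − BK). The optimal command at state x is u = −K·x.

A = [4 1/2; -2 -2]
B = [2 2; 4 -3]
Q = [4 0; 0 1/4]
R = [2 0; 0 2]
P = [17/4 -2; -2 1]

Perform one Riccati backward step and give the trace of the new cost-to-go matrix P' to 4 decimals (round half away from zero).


8.8008

BᵀP = [0.5000 0.0000; 14.5000 -7.0000]
S = R + BᵀPB = [2 0; 0 2] + [1.0000 1.0000; 1.0000 50.0000] = [3.0000 1.0000; 1.0000 52.0000]
BᵀPA = [2.0000 0.2500; 72.0000 21.2500]
K = S⁻¹·BᵀPA = [0.2065 -0.0532; 1.3806 0.4097]
A−BK = [0.8258 -0.2129; 1.3161 -0.5581]
AᵀP(A−BK) = [4.1806 1.1097; 1.1097 0.3702]
P' = Q + AᵀP(A−BK) = [8.1806 1.1097; 1.1097 0.6202]
tr(P') = 8.8008


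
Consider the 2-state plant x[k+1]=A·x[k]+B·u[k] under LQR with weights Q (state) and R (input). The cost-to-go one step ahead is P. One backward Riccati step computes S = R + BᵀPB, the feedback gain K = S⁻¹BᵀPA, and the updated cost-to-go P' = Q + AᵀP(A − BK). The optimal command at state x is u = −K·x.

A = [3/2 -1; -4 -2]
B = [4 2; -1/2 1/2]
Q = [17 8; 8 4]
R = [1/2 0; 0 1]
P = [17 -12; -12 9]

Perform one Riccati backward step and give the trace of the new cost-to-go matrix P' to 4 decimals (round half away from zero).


28.7507

BᵀP = [74.0000 -52.5000; 28.0000 -19.5000]
S = R + BᵀPB = [1/2 0; 0 1] + [322.2500 121.7500; 121.7500 46.2500] = [322.7500 121.7500; 121.7500 47.2500]
BᵀPA = [321.0000 31.0000; 120.0000 11.0000]
K = S⁻¹·BᵀPA = [1.3054 0.2940; -0.8240 -0.5247]
A−BK = [-2.0736 -1.1265; -2.9353 -1.5906]
AᵀP(A−BK) = [6.0925 3.0962; 3.0962 1.6583]
P' = Q + AᵀP(A−BK) = [23.0925 11.0962; 11.0962 5.6583]
tr(P') = 28.7507


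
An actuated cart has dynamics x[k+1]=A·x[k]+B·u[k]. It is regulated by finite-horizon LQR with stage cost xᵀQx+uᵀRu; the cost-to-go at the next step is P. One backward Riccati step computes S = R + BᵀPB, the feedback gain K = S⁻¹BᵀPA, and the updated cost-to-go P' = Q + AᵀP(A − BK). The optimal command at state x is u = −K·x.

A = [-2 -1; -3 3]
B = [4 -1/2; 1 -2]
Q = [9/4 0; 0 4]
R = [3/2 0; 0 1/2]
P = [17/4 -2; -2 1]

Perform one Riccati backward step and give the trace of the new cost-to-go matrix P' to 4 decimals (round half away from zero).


BᵀP = [15.0000 -7.0000; 1.8750 -1.0000]
S = R + BᵀPB = [3/2 0; 0 1/2] + [53.0000 6.5000; 6.5000 1.0625] = [54.5000 6.5000; 6.5000 1.5625]
BᵀPA = [-9.0000 -36.0000; -0.7500 -4.8750]
K = S⁻¹·BᵀPA = [-0.2141 -0.5725; 0.4108 -0.7385]
A−BK = [-0.9381 0.9206; -1.9643 2.0954]
AᵀP(A−BK) = [0.3809 -0.2061; -0.2061 1.0408]
P' = Q + AᵀP(A−BK) = [2.6309 -0.2061; -0.2061 5.0408]
tr(P') = 7.6717

7.6717


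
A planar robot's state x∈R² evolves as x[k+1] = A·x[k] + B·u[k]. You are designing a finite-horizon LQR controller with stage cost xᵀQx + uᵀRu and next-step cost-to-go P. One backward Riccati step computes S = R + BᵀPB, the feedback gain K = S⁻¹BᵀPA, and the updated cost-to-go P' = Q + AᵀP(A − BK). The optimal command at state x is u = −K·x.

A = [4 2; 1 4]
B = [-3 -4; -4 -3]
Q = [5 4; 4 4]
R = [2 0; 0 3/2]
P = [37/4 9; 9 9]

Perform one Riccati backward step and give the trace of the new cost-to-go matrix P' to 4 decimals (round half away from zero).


BᵀP = [-63.7500 -63.0000; -64.0000 -63.0000]
S = R + BᵀPB = [2 0; 0 3/2] + [443.2500 444.0000; 444.0000 445.0000] = [445.2500 444.0000; 444.0000 446.5000]
BᵀPA = [-318.0000 -379.5000; -319.0000 -380.0000]
K = S⁻¹·BᵀPA = [-0.2104 -0.4357; -0.5052 -0.4178]
A−BK = [1.3479 -0.9783; -1.3573 1.0038]
AᵀP(A−BK) = [0.9264 0.1682; 0.1682 0.8866]
P' = Q + AᵀP(A−BK) = [5.9264 4.1682; 4.1682 4.8866]
tr(P') = 10.8130

10.8130


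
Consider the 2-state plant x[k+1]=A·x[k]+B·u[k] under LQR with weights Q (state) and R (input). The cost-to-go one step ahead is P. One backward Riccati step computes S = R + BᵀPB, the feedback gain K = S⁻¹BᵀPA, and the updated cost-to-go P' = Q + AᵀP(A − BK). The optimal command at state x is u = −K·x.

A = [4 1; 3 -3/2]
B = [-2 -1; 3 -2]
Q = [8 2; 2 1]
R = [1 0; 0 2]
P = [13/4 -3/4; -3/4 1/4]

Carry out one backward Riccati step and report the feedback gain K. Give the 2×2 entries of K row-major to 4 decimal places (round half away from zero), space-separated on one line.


-1.0195 -0.4746 -0.5898 -0.0332

BᵀP = [-8.7500 2.2500; -1.7500 0.2500]
S = R + BᵀPB = [1 0; 0 2] + [24.2500 4.2500; 4.2500 1.2500] = [25.2500 4.2500; 4.2500 3.2500]
BᵀPA = [-28.2500 -12.1250; -6.2500 -2.1250]
K = S⁻¹·BᵀPA = [-1.0195 -0.4746; -0.5898 -0.0332]
A−BK = [1.3711 0.0176; 4.8789 -0.1426]
AᵀP(A−BK) = [3.7617 0.5098; 0.5098 0.2373]
P' = Q + AᵀP(A−BK) = [11.7617 2.5098; 2.5098 1.2373]
tr(P') = 12.9990


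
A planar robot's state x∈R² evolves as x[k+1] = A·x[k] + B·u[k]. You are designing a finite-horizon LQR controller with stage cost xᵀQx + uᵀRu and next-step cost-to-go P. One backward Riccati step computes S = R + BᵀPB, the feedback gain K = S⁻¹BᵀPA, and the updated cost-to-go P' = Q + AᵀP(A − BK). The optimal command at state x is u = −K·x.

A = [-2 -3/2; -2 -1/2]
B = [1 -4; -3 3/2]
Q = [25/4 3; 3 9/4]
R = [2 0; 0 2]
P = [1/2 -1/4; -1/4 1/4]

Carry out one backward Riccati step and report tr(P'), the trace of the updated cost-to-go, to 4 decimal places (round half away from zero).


9.3411

BᵀP = [1.2500 -1.0000; -2.3750 1.3750]
S = R + BᵀPB = [2 0; 0 2] + [4.2500 -6.5000; -6.5000 11.5625] = [6.2500 -6.5000; -6.5000 13.5625]
BᵀPA = [-0.5000 -1.3750; 2.0000 2.8750]
K = S⁻¹·BᵀPA = [0.1463 0.0009; 0.2176 0.2124]
A−BK = [-1.2760 -0.6512; -1.8875 -0.8159]
AᵀP(A−BK) = [0.6380 0.3256; 0.3256 0.2031]
P' = Q + AᵀP(A−BK) = [6.8880 3.3256; 3.3256 2.4531]
tr(P') = 9.3411


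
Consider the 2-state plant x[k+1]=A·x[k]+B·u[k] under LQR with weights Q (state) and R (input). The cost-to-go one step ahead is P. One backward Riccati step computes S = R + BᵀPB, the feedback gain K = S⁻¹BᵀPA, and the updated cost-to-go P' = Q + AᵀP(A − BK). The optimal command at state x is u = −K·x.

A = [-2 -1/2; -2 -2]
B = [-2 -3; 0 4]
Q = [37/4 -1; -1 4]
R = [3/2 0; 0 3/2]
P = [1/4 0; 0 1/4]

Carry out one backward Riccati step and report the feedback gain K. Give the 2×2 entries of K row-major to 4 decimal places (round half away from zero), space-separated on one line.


0.4964 0.2555 -0.1606 -0.2591

BᵀP = [-0.5000 0.0000; -0.7500 1.0000]
S = R + BᵀPB = [3/2 0; 0 3/2] + [1.0000 1.5000; 1.5000 6.2500] = [2.5000 1.5000; 1.5000 7.7500]
BᵀPA = [1.0000 0.2500; -0.5000 -1.6250]
K = S⁻¹·BᵀPA = [0.4964 0.2555; -0.1606 -0.2591]
A−BK = [-1.4891 -0.7664; -1.3577 -0.9635]
AᵀP(A−BK) = [1.4234 0.8650; 0.8650 0.5776]
P' = Q + AᵀP(A−BK) = [10.6734 -0.1350; -0.1350 4.5776]
tr(P') = 15.2509


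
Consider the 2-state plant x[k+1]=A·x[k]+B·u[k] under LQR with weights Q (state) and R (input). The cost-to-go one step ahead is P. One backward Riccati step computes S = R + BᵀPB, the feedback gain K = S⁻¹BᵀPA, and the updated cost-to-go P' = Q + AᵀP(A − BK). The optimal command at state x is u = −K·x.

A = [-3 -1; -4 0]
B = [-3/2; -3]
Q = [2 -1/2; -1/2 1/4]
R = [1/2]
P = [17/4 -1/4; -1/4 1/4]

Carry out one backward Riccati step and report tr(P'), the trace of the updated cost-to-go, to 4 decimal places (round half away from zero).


6.0512

BᵀP = [-5.6250 -0.3750]
S = R + BᵀPB = [1/2] + [9.5625] = [10.0625]
BᵀPA = [18.3750 5.6250]
K = S⁻¹·BᵀPA = [1.8261 0.5590]
A−BK = [-0.2609 -0.1615; 1.4783 1.6770]
AᵀP(A−BK) = [2.6957 1.4783; 1.4783 1.1056]
P' = Q + AᵀP(A−BK) = [4.6957 0.9783; 0.9783 1.3556]
tr(P') = 6.0512


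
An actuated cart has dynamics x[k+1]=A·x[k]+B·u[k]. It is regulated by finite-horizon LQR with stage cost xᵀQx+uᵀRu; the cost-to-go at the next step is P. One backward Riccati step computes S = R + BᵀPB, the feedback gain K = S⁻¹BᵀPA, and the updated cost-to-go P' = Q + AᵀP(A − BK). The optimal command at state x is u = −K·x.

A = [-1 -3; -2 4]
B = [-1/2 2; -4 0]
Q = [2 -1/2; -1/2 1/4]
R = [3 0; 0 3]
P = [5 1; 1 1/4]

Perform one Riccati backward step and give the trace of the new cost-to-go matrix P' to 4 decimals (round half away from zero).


6.9396

BᵀP = [-6.5000 -1.5000; 10.0000 2.0000]
S = R + BᵀPB = [3 0; 0 3] + [9.2500 -13.0000; -13.0000 20.0000] = [12.2500 -13.0000; -13.0000 23.0000]
BᵀPA = [9.5000 13.5000; -14.0000 -22.0000]
K = S⁻¹·BᵀPA = [0.3237 0.2173; -0.4257 -0.8337]
A−BK = [0.0133 -1.2239; -0.7051 4.8692]
AᵀP(A−BK) = [0.9645 1.2639; 1.2639 3.7251]
P' = Q + AᵀP(A−BK) = [2.9645 0.7639; 0.7639 3.9751]
tr(P') = 6.9396


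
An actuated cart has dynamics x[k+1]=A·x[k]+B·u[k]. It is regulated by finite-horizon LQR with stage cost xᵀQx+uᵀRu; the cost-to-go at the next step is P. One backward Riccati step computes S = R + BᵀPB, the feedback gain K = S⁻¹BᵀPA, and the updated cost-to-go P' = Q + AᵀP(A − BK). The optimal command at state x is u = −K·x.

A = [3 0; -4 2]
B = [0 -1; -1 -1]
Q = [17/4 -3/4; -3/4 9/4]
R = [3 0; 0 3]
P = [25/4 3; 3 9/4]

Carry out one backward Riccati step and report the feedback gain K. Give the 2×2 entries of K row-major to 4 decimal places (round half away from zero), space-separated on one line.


0.5510 -0.3673 -0.5510 -0.4898

BᵀP = [-3.0000 -2.2500; -9.2500 -5.2500]
S = R + BᵀPB = [3 0; 0 3] + [2.2500 5.2500; 5.2500 14.5000] = [5.2500 5.2500; 5.2500 17.5000]
BᵀPA = [0.0000 -4.5000; -6.7500 -10.5000]
K = S⁻¹·BᵀPA = [0.5510 -0.3673; -0.5510 -0.4898]
A−BK = [2.4490 -0.4898; -4.0000 1.1429]
AᵀP(A−BK) = [16.5306 -3.3061; -3.3061 2.2041]
P' = Q + AᵀP(A−BK) = [20.7806 -4.0561; -4.0561 4.4541]
tr(P') = 25.2347


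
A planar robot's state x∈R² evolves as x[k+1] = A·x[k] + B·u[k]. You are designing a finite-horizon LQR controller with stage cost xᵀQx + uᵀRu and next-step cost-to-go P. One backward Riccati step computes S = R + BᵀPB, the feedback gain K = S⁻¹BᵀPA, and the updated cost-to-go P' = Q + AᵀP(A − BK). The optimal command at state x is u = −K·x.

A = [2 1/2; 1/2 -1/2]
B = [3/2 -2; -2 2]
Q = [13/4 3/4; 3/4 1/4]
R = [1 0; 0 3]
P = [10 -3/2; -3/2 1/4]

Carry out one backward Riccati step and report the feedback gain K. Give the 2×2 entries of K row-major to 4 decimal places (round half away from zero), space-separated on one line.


BᵀP = [18.0000 -2.7500; -23.0000 3.5000]
S = R + BᵀPB = [1 0; 0 3] + [32.5000 -41.5000; -41.5000 53.0000] = [33.5000 -41.5000; -41.5000 56.0000]
BᵀPA = [34.6250 10.3750; -44.2500 -13.2500]
K = S⁻¹·BᵀPA = [0.6675 0.2024; -0.2955 -0.0866]
A−BK = [0.4077 0.0232; 2.4260 0.0780]
AᵀP(A−BK) = [0.8739 0.2216; 0.2216 0.0649]
P' = Q + AᵀP(A−BK) = [4.1239 0.9716; 0.9716 0.3149]
tr(P') = 4.4388

0.6675 0.2024 -0.2955 -0.0866


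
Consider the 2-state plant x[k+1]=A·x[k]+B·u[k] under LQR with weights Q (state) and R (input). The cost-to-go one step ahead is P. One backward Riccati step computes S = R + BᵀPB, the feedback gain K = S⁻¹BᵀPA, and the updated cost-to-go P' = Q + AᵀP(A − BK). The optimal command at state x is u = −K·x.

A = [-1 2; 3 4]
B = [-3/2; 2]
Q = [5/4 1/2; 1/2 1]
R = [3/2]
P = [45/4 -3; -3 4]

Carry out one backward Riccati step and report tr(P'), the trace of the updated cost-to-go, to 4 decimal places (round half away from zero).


BᵀP = [-22.8750 12.5000]
S = R + BᵀPB = [3/2] + [59.3125] = [60.8125]
BᵀPA = [60.3750 4.2500]
K = S⁻¹·BᵀPA = [0.9928 0.0699]
A−BK = [0.4892 2.1048; 1.0144 3.8602]
AᵀP(A−BK) = [5.3094 15.2806; 15.2806 60.7030]
P' = Q + AᵀP(A−BK) = [6.5594 15.7806; 15.7806 61.7030]
tr(P') = 68.2623

68.2623


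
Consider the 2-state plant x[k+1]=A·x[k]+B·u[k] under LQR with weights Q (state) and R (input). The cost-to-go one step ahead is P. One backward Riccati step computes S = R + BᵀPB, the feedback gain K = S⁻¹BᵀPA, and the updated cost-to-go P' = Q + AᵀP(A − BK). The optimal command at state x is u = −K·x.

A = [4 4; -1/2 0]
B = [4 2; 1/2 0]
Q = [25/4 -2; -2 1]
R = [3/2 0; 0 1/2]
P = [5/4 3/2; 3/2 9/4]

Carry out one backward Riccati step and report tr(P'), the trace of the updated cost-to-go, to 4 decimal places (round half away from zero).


8.7161

BᵀP = [5.7500 7.1250; 2.5000 3.0000]
S = R + BᵀPB = [3/2 0; 0 1/2] + [26.5625 11.5000; 11.5000 5.0000] = [28.0625 11.5000; 11.5000 5.5000]
BᵀPA = [19.4375 23.0000; 8.5000 10.0000]
K = S⁻¹·BᵀPA = [0.4144 0.5205; 0.6789 0.7298]
A−BK = [0.9844 0.4583; -0.7072 -0.2603]
AᵀP(A−BK) = [0.7362 0.6789; 0.6789 0.7298]
P' = Q + AᵀP(A−BK) = [6.9862 -1.3211; -1.3211 1.7298]
tr(P') = 8.7161


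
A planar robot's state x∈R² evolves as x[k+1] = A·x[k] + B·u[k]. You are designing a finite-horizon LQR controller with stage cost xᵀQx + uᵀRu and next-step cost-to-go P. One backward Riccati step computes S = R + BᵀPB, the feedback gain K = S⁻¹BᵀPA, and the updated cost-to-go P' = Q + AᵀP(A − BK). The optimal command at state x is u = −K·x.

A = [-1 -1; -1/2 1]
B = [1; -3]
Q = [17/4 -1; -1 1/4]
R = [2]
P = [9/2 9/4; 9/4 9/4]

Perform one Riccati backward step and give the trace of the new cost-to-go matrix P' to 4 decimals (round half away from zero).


BᵀP = [-2.2500 -4.5000]
S = R + BᵀPB = [2] + [11.2500] = [13.2500]
BᵀPA = [4.5000 -2.2500]
K = S⁻¹·BᵀPA = [0.3396 -0.1698]
A−BK = [-1.3396 -0.8302; 0.5189 0.4906]
AᵀP(A−BK) = [5.7842 3.0142; 3.0142 1.8679]
P' = Q + AᵀP(A−BK) = [10.0342 2.0142; 2.0142 2.1179]
tr(P') = 12.1521

12.1521


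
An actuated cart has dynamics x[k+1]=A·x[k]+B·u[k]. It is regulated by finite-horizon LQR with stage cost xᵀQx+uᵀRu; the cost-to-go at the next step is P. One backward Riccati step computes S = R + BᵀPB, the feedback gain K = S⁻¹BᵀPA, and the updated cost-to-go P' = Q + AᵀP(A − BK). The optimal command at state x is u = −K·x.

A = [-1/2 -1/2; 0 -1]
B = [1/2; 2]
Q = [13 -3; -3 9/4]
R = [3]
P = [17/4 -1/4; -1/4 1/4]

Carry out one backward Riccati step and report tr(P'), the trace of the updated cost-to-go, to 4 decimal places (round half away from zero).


BᵀP = [1.6250 0.3750]
S = R + BᵀPB = [3] + [1.5625] = [4.5625]
BᵀPA = [-0.8125 -1.1875]
K = S⁻¹·BᵀPA = [-0.1781 -0.2603]
A−BK = [-0.4110 -0.3699; 0.3562 -0.4795]
AᵀP(A−BK) = [0.9178 0.7260; 0.7260 0.7534]
P' = Q + AᵀP(A−BK) = [13.9178 -2.2740; -2.2740 3.0034]
tr(P') = 16.9212

16.9212


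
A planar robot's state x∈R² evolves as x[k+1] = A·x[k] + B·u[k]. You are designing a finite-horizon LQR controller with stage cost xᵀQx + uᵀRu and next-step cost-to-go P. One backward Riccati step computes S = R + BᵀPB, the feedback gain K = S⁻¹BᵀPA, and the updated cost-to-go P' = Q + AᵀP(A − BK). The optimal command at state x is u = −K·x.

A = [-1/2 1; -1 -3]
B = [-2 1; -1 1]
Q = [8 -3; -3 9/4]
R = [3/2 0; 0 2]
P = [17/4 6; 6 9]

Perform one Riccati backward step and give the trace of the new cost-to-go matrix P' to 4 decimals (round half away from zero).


BᵀP = [-14.5000 -21.0000; 10.2500 15.0000]
S = R + BᵀPB = [3/2 0; 0 2] + [50.0000 -35.5000; -35.5000 25.2500] = [51.5000 -35.5000; -35.5000 27.2500]
BᵀPA = [28.2500 48.5000; -20.1250 -34.7500]
K = S⁻¹·BᵀPA = [0.3869 0.6148; -0.2345 -0.4742]
A−BK = [0.5083 2.7039; -0.3786 -1.9109]
AᵀP(A−BK) = [0.4133 0.9616; 0.9616 2.9502]
P' = Q + AᵀP(A−BK) = [8.4133 -2.0384; -2.0384 5.2002]
tr(P') = 13.6135

13.6135


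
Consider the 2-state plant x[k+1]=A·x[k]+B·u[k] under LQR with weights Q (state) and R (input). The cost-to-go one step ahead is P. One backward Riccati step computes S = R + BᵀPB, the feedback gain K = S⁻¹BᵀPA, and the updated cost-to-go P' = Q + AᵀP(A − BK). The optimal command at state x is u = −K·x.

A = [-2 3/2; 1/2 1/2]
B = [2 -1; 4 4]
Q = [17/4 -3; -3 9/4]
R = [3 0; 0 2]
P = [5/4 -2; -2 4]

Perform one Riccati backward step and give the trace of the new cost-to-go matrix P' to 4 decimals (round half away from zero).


BᵀP = [-5.5000 12.0000; -9.2500 18.0000]
S = R + BᵀPB = [3 0; 0 2] + [37.0000 53.5000; 53.5000 81.2500] = [40.0000 53.5000; 53.5000 83.2500]
BᵀPA = [17.0000 -2.2500; 27.5000 -4.8750]
K = S⁻¹·BᵀPA = [-0.1197 0.1571; 0.4073 -0.1595]
A−BK = [-1.3533 1.0262; -0.6502 0.5096]
AᵀP(A−BK) = [0.8354 -0.5339; -0.5339 0.3883]
P' = Q + AᵀP(A−BK) = [5.0854 -3.5339; -3.5339 2.6383]
tr(P') = 7.7237

7.7237


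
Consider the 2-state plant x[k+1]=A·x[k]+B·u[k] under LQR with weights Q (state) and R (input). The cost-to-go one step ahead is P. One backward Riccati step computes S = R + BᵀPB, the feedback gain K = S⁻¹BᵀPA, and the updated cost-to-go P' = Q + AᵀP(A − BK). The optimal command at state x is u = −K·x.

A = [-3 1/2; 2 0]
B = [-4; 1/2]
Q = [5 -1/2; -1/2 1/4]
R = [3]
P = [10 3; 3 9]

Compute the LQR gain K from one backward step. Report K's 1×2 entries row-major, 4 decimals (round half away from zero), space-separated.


0.6558 -0.1256

BᵀP = [-38.5000 -7.5000]
S = R + BᵀPB = [3] + [150.2500] = [153.2500]
BᵀPA = [100.5000 -19.2500]
K = S⁻¹·BᵀPA = [0.6558 -0.1256]
A−BK = [-0.3768 -0.0024; 1.6721 0.0628]
AᵀP(A−BK) = [24.0930 0.6240; 0.6240 0.0820]
P' = Q + AᵀP(A−BK) = [29.0930 0.1240; 0.1240 0.3320]
tr(P') = 29.4250


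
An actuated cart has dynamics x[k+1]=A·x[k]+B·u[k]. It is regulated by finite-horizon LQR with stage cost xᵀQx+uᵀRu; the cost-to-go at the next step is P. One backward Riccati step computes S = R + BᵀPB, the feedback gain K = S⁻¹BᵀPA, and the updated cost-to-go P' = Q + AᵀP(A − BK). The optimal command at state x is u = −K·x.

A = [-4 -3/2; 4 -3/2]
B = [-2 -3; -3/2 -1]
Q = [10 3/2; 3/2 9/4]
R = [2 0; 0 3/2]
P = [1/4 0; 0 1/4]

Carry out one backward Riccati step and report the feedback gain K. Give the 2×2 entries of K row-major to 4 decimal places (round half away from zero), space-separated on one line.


BᵀP = [-0.5000 -0.3750; -0.7500 -0.2500]
S = R + BᵀPB = [2 0; 0 3/2] + [1.5625 1.8750; 1.8750 2.5000] = [3.5625 1.8750; 1.8750 4.0000]
BᵀPA = [0.5000 1.3125; 2.0000 1.5000]
K = S⁻¹·BᵀPA = [-0.1630 0.2271; 0.5764 0.2686]
A−BK = [-2.5968 -0.2402; 4.3319 -0.8908]
AᵀP(A−BK) = [6.9287 -0.6507; -0.6507 0.4241]
P' = Q + AᵀP(A−BK) = [16.9287 0.8493; 0.8493 2.6741]
tr(P') = 19.6028

-0.1630 0.2271 0.5764 0.2686


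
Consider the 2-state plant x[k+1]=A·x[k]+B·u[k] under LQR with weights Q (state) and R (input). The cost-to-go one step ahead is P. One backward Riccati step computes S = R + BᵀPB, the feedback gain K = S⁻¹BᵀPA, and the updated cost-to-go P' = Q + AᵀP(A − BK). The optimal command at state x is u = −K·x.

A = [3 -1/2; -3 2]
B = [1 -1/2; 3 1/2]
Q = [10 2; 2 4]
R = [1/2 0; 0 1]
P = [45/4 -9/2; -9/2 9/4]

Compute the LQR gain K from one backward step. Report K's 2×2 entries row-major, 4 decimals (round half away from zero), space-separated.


BᵀP = [-2.2500 2.2500; -7.8750 3.3750]
S = R + BᵀPB = [1/2 0; 0 1] + [4.5000 2.2500; 2.2500 5.6250] = [5.0000 2.2500; 2.2500 6.6250]
BᵀPA = [-13.5000 5.6250; -33.7500 10.6875]
K = S⁻¹·BᵀPA = [-0.4811 0.4710; -4.9310 1.4532]
A−BK = [1.0156 -0.2444; 0.9087 -0.1398]
AᵀP(A−BK) = [29.5857 -8.7194; -8.7194 2.6315]
P' = Q + AᵀP(A−BK) = [39.5857 -6.7194; -6.7194 6.6315]
tr(P') = 46.2172

-0.4811 0.4710 -4.9310 1.4532


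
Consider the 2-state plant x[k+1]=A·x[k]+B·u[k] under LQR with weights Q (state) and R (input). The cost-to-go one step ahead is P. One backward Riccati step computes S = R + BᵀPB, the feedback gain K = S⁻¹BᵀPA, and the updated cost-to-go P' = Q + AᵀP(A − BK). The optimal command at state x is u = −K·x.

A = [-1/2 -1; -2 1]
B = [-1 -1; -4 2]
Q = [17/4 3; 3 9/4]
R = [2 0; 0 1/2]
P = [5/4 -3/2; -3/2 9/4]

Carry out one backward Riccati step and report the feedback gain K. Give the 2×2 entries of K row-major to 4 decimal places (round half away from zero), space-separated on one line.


BᵀP = [4.7500 -7.5000; -4.2500 6.0000]
S = R + BᵀPB = [2 0; 0 1/2] + [25.2500 -19.7500; -19.7500 16.2500] = [27.2500 -19.7500; -19.7500 16.7500]
BᵀPA = [12.6250 -12.2500; -9.8750 10.2500]
K = S⁻¹·BᵀPA = [0.2476 -0.0414; -0.2976 0.5631]
A−BK = [-0.5499 -0.4783; -0.4143 -0.2919]
AᵀP(A−BK) = [0.2476 -0.0414; -0.0414 0.2208]
P' = Q + AᵀP(A−BK) = [4.4976 2.9586; 2.9586 2.4708]
tr(P') = 6.9685

0.2476 -0.0414 -0.2976 0.5631


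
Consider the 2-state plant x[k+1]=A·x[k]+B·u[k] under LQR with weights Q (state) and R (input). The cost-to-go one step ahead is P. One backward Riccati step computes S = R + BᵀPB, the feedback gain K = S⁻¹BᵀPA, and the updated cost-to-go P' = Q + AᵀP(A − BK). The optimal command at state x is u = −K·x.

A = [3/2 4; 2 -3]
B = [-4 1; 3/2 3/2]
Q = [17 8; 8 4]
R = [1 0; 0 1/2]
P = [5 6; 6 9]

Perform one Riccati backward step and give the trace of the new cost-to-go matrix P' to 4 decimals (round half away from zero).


BᵀP = [-11.0000 -10.5000; 14.0000 19.5000]
S = R + BᵀPB = [1 0; 0 1/2] + [28.2500 -26.7500; -26.7500 43.2500] = [29.2500 -26.7500; -26.7500 43.7500]
BᵀPA = [-37.5000 -12.5000; 60.0000 -2.5000]
K = S⁻¹·BᵀPA = [-0.0632 -1.0880; 1.3328 -0.7224]
A−BK = [-0.0854 0.3705; 0.0955 -0.2845]
AᵀP(A−BK) = [0.9129 -0.4573; -0.4573 1.5945]
P' = Q + AᵀP(A−BK) = [17.9129 7.5427; 7.5427 5.5945]
tr(P') = 23.5074

23.5074


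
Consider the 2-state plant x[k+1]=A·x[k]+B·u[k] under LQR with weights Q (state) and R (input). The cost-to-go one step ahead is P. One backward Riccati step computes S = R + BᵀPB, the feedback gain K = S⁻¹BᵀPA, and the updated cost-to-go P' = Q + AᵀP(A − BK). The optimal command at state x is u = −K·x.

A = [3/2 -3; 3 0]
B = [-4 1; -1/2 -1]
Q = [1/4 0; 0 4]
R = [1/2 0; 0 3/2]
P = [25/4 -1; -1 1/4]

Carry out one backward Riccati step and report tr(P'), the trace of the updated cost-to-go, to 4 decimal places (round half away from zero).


5.2755

BᵀP = [-24.5000 3.8750; 7.2500 -1.2500]
S = R + BᵀPB = [1/2 0; 0 3/2] + [96.0625 -28.3750; -28.3750 8.5000] = [96.5625 -28.3750; -28.3750 10.0000]
BᵀPA = [-25.1250 73.5000; 7.1250 -21.7500]
K = S⁻¹·BᵀPA = [-0.3058 0.7343; -0.1552 -0.0914]
A−BK = [0.4320 0.0286; 2.6919 0.2757]
AᵀP(A−BK) = [0.7351 -0.0243; -0.0243 0.2905]
P' = Q + AᵀP(A−BK) = [0.9851 -0.0243; -0.0243 4.2905]
tr(P') = 5.2755


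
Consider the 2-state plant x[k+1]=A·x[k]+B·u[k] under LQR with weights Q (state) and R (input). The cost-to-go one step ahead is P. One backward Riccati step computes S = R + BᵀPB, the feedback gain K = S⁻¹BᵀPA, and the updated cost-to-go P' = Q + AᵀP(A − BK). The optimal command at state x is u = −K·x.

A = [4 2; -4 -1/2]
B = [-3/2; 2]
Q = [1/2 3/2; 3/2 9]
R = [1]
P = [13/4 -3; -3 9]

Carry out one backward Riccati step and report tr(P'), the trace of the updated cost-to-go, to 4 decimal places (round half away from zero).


BᵀP = [-10.8750 22.5000]
S = R + BᵀPB = [1] + [61.3125] = [62.3125]
BᵀPA = [-133.5000 -33.0000]
K = S⁻¹·BᵀPA = [-2.1424 -0.5296]
A−BK = [0.7864 1.2056; 0.2849 0.5592]
AᵀP(A−BK) = [5.9860 3.2999; 3.2999 3.7736]
P' = Q + AᵀP(A−BK) = [6.4860 4.7999; 4.7999 12.7736]
tr(P') = 19.2595

19.2595


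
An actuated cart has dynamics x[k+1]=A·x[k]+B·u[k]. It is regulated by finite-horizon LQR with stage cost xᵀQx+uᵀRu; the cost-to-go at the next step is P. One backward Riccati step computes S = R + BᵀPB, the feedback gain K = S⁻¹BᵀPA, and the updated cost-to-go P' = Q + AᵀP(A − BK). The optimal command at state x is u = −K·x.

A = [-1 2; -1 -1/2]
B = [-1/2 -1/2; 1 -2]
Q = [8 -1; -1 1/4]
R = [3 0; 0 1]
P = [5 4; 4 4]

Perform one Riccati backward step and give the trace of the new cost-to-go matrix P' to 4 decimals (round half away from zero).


12.2388

BᵀP = [1.5000 2.0000; -10.5000 -10.0000]
S = R + BᵀPB = [3 0; 0 1] + [1.2500 -4.7500; -4.7500 25.2500] = [4.2500 -4.7500; -4.7500 26.2500]
BᵀPA = [-3.5000 2.0000; 20.5000 -16.0000]
K = S⁻¹·BᵀPA = [0.0618 -0.2640; 0.7921 -0.6573]
A−BK = [-0.5730 1.5393; 0.5225 -1.5506]
AᵀP(A−BK) = [0.9775 -1.4494; -1.4494 3.0112]
P' = Q + AᵀP(A−BK) = [8.9775 -2.4494; -2.4494 3.2612]
tr(P') = 12.2388


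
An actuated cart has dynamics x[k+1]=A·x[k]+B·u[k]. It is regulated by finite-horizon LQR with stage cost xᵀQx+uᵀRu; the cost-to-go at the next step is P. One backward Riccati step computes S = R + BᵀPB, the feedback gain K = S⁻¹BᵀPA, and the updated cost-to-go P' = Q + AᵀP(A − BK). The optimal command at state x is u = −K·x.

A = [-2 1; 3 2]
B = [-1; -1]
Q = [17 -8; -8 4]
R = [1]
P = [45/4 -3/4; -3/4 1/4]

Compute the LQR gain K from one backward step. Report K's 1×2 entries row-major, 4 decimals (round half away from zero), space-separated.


BᵀP = [-10.5000 0.5000]
S = R + BᵀPB = [1] + [10.0000] = [11.0000]
BᵀPA = [22.5000 -9.5000]
K = S⁻¹·BᵀPA = [2.0455 -0.8636]
A−BK = [0.0455 0.1364; 5.0455 1.1364]
AᵀP(A−BK) = [10.2273 -0.8182; -0.8182 1.0455]
P' = Q + AᵀP(A−BK) = [27.2273 -8.8182; -8.8182 5.0455]
tr(P') = 32.2727

2.0455 -0.8636


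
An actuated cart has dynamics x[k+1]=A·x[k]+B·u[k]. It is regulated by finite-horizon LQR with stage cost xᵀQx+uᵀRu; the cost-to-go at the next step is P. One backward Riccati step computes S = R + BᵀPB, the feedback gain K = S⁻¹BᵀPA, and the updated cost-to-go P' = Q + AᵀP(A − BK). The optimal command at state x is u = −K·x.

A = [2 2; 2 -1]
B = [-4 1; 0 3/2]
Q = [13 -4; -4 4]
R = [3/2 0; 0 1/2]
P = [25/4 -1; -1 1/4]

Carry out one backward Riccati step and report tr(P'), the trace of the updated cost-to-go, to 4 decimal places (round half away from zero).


17.9422

BᵀP = [-25.0000 4.0000; 4.7500 -0.6250]
S = R + BᵀPB = [3/2 0; 0 1/2] + [100.0000 -19.0000; -19.0000 3.8125] = [101.5000 -19.0000; -19.0000 4.3125]
BᵀPA = [-42.0000 -54.0000; 8.2500 10.1250]
K = S⁻¹·BᵀPA = [-0.3177 -0.5279; 0.5132 0.0220]
A−BK = [0.2159 -0.1336; 1.2301 -1.0330]
AᵀP(A−BK) = [0.4216 0.1466; 0.1466 0.5206]
P' = Q + AᵀP(A−BK) = [13.4216 -3.8534; -3.8534 4.5206]
tr(P') = 17.9422


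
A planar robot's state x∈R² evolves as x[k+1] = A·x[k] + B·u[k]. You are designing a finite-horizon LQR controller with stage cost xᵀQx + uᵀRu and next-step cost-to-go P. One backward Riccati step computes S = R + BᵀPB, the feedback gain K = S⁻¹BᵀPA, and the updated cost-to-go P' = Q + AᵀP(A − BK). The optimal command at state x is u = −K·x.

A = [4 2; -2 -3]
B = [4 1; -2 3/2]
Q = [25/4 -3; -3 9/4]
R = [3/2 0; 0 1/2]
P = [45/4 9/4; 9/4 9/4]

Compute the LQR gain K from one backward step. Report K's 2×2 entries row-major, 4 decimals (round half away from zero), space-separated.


0.9749 0.7144 0.0503 -0.9074

BᵀP = [40.5000 4.5000; 14.6250 5.6250]
S = R + BᵀPB = [3/2 0; 0 1/2] + [153.0000 47.2500; 47.2500 23.0625] = [154.5000 47.2500; 47.2500 23.5625]
BᵀPA = [153.0000 67.5000; 47.2500 12.3750]
K = S⁻¹·BᵀPA = [0.9749 0.7144; 0.0503 -0.9074]
A−BK = [0.0501 0.0498; -0.1257 -0.2102]
AᵀP(A−BK) = [1.4623 1.0716; 1.0716 1.2574]
P' = Q + AᵀP(A−BK) = [7.7123 -1.9284; -1.9284 3.5074]
tr(P') = 11.2197


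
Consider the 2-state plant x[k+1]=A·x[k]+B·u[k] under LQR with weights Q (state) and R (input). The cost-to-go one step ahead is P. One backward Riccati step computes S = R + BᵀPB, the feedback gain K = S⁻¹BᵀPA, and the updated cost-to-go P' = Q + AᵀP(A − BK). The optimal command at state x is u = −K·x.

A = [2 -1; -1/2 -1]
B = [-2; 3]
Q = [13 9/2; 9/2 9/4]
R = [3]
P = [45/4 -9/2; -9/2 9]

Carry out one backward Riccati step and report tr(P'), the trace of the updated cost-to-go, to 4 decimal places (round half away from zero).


BᵀP = [-36.0000 36.0000]
S = R + BᵀPB = [3] + [180.0000] = [183.0000]
BᵀPA = [-90.0000 0.0000]
K = S⁻¹·BᵀPA = [-0.4918 0.0000]
A−BK = [1.0164 -1.0000; 0.9754 -1.0000]
AᵀP(A−BK) = [11.9877 -11.2500; -11.2500 11.2500]
P' = Q + AᵀP(A−BK) = [24.9877 -6.7500; -6.7500 13.5000]
tr(P') = 38.4877

38.4877


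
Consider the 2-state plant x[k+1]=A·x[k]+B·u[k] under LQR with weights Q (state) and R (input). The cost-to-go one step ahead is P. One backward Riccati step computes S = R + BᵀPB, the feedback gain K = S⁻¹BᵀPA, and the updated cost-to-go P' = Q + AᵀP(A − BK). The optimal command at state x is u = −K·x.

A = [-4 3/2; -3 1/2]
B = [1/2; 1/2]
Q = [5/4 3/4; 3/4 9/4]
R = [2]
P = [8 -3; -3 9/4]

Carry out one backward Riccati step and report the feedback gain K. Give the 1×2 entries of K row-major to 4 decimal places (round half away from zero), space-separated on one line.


BᵀP = [2.5000 -0.3750]
S = R + BᵀPB = [2] + [1.0625] = [3.0625]
BᵀPA = [-8.8750 3.5625]
K = S⁻¹·BᵀPA = [-2.8980 1.1633]
A−BK = [-2.5510 0.9184; -1.5510 -0.0816]
AᵀP(A−BK) = [50.5306 -21.5510; -21.5510 9.9184]
P' = Q + AᵀP(A−BK) = [51.7806 -20.8010; -20.8010 12.1684]
tr(P') = 63.9490

-2.8980 1.1633


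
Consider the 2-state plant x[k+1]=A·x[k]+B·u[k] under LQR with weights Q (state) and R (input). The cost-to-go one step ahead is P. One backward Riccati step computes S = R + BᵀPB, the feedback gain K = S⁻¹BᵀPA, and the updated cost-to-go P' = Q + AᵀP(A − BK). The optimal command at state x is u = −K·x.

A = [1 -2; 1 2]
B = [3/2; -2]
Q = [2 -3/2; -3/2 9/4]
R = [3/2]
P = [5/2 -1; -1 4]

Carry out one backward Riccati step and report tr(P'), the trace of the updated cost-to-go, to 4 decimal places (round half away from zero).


10.3273

BᵀP = [5.7500 -9.5000]
S = R + BᵀPB = [3/2] + [27.6250] = [29.1250]
BᵀPA = [-3.7500 -30.5000]
K = S⁻¹·BᵀPA = [-0.1288 -1.0472]
A−BK = [1.1931 -0.4292; 0.7425 -0.0944]
AᵀP(A−BK) = [4.0172 -0.9270; -0.9270 2.0601]
P' = Q + AᵀP(A−BK) = [6.0172 -2.4270; -2.4270 4.3101]
tr(P') = 10.3273


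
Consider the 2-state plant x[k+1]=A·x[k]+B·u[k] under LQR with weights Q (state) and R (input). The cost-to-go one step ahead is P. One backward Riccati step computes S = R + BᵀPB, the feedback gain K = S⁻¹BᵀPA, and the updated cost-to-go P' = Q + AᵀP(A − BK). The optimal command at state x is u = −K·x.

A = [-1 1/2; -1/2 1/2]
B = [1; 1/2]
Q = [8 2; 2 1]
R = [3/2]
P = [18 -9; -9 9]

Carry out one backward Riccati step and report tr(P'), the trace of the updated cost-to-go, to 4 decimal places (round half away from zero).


10.9853

BᵀP = [13.5000 -4.5000]
S = R + BᵀPB = [3/2] + [11.2500] = [12.7500]
BᵀPA = [-11.2500 4.5000]
K = S⁻¹·BᵀPA = [-0.8824 0.3529]
A−BK = [-0.1176 0.1471; -0.0588 0.3235]
AᵀP(A−BK) = [1.3235 -0.5294; -0.5294 0.6618]
P' = Q + AᵀP(A−BK) = [9.3235 1.4706; 1.4706 1.6618]
tr(P') = 10.9853


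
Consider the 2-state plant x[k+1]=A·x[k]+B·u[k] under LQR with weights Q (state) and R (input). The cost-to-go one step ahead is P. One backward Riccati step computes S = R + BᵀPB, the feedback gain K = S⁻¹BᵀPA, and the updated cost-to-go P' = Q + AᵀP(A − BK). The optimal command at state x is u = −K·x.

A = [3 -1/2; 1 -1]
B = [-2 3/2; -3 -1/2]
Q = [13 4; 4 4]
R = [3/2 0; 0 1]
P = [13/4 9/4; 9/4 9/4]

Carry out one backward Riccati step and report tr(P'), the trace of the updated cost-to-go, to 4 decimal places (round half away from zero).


18.6622

BᵀP = [-13.2500 -11.2500; 3.7500 2.2500]
S = R + BᵀPB = [3/2 0; 0 1] + [60.2500 -14.2500; -14.2500 4.5000] = [61.7500 -14.2500; -14.2500 5.5000]
BᵀPA = [-51.0000 17.8750; 13.5000 -4.1250]
K = S⁻¹·BᵀPA = [-0.6453 0.2895; 0.7826 0.0000]
A−BK = [0.5355 0.0789; -0.5446 -0.1316]
AᵀP(A−BK) = [1.5240 -0.2368; -0.2368 0.1382]
P' = Q + AᵀP(A−BK) = [14.5240 3.7632; 3.7632 4.1382]
tr(P') = 18.6622


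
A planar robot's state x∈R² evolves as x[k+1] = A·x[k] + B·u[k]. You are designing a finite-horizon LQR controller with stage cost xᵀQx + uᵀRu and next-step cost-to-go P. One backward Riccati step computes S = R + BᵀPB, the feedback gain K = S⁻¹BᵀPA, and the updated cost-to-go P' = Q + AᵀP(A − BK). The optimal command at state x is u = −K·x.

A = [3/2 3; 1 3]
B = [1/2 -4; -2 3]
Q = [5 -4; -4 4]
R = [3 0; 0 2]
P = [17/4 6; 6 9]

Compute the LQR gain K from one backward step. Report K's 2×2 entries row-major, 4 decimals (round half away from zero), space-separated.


BᵀP = [-9.8750 -15.0000; 1.0000 3.0000]
S = R + BᵀPB = [3 0; 0 2] + [25.0625 -5.5000; -5.5000 5.0000] = [28.0625 -5.5000; -5.5000 7.0000]
BᵀPA = [-29.8125 -74.6250; 4.5000 12.0000]
K = S⁻¹·BᵀPA = [-1.1068 -2.7461; -0.2268 -0.4434]
A−BK = [1.1463 2.5995; -0.5333 -1.1621]
AᵀP(A−BK) = [4.5863 11.2508; 11.2508 27.6397]
P' = Q + AᵀP(A−BK) = [9.5863 7.2508; 7.2508 31.6397]
tr(P') = 41.2260

-1.1068 -2.7461 -0.2268 -0.4434


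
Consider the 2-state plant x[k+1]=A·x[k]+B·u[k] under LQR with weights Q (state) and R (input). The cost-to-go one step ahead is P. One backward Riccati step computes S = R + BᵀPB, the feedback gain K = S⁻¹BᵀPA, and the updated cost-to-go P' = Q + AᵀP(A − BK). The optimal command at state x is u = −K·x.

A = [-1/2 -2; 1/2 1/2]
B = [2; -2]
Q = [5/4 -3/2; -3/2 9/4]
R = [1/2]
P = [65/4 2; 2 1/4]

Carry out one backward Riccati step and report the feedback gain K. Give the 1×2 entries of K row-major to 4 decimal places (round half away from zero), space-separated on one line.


-0.2475 -1.0941

BᵀP = [28.5000 3.5000]
S = R + BᵀPB = [1/2] + [50.0000] = [50.5000]
BᵀPA = [-12.5000 -55.2500]
K = S⁻¹·BᵀPA = [-0.2475 -1.0941]
A−BK = [-0.0050 0.1881; 0.0050 -1.6881]
AᵀP(A−BK) = [0.0309 0.1368; 0.1368 0.6157]
P' = Q + AᵀP(A−BK) = [1.2809 -1.3632; -1.3632 2.8657]
tr(P') = 4.1467
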